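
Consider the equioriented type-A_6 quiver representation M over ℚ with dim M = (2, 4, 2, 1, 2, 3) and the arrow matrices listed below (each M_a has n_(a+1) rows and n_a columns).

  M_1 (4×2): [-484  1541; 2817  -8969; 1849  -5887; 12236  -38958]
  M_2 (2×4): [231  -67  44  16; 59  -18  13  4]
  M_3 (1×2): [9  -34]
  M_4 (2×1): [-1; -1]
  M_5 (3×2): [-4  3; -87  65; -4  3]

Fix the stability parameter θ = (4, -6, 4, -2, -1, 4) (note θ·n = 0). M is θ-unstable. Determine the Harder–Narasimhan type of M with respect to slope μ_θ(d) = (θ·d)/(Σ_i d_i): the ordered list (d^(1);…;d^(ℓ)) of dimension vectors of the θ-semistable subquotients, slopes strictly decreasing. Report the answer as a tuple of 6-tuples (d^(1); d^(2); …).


Interval decomposition of M: I[1,2], I[1,6], I[2,2], I[2,3], I[5,6], I[6,6].
HN type (ℓ=4): μ^(1)=4; μ^(2)=1/3; μ^(3)=-1; μ^(4)=-6

((0, 0, 1, 0, 0, 3); (0, 0, 1, 1, 1, 0); (2, 2, 0, 0, 1, 0); (0, 2, 0, 0, 0, 0))


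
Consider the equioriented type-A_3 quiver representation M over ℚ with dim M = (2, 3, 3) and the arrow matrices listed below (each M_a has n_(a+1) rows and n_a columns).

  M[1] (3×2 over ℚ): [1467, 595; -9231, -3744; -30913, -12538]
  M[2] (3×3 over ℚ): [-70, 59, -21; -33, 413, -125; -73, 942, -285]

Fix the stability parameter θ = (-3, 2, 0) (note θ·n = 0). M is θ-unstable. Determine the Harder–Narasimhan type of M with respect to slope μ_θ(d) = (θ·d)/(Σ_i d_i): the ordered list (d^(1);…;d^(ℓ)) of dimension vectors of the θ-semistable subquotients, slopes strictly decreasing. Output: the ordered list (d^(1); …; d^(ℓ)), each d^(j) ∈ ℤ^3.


Barcode: M ≅ I[1,3]^2, I[2,3]. HN layers by μ_θ (2 steps, strictly decreasing):
  μ^(1)=1; μ^(2)=-3

((0, 3, 3); (2, 0, 0))


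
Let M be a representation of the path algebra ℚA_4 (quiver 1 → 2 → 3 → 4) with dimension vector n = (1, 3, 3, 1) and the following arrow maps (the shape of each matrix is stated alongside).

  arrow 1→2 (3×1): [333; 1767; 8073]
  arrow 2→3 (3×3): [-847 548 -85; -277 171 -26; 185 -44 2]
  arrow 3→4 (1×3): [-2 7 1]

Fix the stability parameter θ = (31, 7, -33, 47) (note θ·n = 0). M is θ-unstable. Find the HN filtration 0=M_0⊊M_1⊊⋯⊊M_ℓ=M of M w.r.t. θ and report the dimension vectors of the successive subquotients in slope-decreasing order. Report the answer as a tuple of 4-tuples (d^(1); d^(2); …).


Barcode: M ≅ I[1,4], I[2,3]^2. HN layers by μ_θ (3 steps, strictly decreasing):
  μ^(1)=47; μ^(2)=5/3; μ^(3)=-13

((0, 0, 0, 1); (1, 1, 1, 0); (0, 2, 2, 0))


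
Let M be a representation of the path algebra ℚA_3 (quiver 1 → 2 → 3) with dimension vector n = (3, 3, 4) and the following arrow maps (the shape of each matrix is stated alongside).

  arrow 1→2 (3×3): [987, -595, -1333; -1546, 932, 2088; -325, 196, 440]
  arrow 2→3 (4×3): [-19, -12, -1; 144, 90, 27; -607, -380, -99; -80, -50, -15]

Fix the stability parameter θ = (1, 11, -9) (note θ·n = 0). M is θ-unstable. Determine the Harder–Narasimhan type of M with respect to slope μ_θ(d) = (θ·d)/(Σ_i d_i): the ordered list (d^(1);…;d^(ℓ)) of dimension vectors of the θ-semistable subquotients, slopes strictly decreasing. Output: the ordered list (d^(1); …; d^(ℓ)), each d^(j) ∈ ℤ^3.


Interval decomposition of M: I[1,3]^3, I[3,3].
HN type (ℓ=2): μ^(1)=1; μ^(2)=-9

((3, 3, 3); (0, 0, 1))


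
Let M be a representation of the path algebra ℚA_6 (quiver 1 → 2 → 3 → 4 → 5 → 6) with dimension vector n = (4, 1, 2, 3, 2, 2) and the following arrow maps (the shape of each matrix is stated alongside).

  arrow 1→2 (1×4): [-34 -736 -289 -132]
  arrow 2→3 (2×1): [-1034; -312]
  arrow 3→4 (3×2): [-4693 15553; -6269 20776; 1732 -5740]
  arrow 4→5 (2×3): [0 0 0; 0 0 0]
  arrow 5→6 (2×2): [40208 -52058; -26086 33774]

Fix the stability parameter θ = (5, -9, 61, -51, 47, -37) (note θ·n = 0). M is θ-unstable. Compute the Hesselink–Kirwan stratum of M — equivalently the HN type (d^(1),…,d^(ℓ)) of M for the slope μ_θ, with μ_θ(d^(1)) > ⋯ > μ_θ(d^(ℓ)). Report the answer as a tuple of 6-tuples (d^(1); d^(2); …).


Interval decomposition of M: I[1,1]^3, I[1,4], I[3,4], I[4,4], I[5,6]^2.
HN type (ℓ=3): μ^(1)=5; μ^(2)=-2; μ^(3)=-51

((3, 0, 2, 2, 2, 2); (1, 1, 0, 0, 0, 0); (0, 0, 0, 1, 0, 0))


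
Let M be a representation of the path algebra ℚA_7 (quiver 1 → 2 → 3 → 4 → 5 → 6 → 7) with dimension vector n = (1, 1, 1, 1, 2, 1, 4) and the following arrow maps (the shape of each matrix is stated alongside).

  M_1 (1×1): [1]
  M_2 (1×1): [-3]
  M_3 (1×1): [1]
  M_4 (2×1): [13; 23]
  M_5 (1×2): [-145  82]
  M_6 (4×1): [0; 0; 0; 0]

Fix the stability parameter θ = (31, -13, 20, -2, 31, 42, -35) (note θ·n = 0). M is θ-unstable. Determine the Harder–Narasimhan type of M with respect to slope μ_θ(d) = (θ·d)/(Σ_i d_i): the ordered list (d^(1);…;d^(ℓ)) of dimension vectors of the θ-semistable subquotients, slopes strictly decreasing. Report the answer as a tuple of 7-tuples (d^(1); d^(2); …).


Barcode: M ≅ I[1,6], I[5,5], I[7,7]^4. HN layers by μ_θ (4 steps, strictly decreasing):
  μ^(1)=42; μ^(2)=31; μ^(3)=9; μ^(4)=-35

((0, 0, 0, 0, 0, 1, 0); (0, 0, 0, 0, 2, 0, 0); (1, 1, 1, 1, 0, 0, 0); (0, 0, 0, 0, 0, 0, 4))


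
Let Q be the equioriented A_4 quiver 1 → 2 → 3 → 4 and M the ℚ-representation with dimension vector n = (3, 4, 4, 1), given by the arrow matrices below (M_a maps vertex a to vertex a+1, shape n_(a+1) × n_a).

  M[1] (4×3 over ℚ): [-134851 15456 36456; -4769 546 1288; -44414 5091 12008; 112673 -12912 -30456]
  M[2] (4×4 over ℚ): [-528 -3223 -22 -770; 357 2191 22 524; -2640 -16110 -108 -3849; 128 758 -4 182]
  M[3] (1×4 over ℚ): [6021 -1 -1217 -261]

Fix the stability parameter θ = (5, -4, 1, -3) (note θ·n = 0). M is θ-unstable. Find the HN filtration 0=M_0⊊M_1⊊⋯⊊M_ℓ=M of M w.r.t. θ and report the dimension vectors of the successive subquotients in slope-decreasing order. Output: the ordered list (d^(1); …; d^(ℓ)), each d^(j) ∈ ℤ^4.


Barcode: M ≅ I[1,1], I[1,2], I[1,4], I[2,3]^2, I[3,3]. HN layers by μ_θ (5 steps, strictly decreasing):
  μ^(1)=5; μ^(2)=1; μ^(3)=1/2; μ^(4)=-1/4; μ^(5)=-4

((1, 0, 0, 0); (0, 0, 3, 0); (1, 1, 0, 0); (1, 1, 1, 1); (0, 2, 0, 0))


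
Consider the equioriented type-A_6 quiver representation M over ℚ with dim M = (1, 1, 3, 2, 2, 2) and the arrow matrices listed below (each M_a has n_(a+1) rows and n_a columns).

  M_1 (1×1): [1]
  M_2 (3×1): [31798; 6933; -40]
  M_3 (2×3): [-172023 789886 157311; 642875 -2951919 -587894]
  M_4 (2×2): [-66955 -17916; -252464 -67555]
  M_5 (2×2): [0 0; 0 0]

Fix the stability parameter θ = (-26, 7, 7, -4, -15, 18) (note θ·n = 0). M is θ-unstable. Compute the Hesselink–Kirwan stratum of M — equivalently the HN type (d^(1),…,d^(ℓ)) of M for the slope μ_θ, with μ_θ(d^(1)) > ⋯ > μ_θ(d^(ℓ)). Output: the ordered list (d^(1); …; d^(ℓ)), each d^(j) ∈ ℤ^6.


Via rank(M_{q-1}∘⋯∘M_p): M ≅ I[1,5], I[3,3], I[3,5], I[6,6]^2.
μ_θ-semistable layers: μ^(1)=18; μ^(2)=7; μ^(3)=-5/4; μ^(4)=-4; μ^(5)=-26

((0, 0, 0, 0, 0, 2); (0, 0, 1, 0, 0, 0); (0, 1, 1, 1, 1, 0); (0, 0, 1, 1, 1, 0); (1, 0, 0, 0, 0, 0))


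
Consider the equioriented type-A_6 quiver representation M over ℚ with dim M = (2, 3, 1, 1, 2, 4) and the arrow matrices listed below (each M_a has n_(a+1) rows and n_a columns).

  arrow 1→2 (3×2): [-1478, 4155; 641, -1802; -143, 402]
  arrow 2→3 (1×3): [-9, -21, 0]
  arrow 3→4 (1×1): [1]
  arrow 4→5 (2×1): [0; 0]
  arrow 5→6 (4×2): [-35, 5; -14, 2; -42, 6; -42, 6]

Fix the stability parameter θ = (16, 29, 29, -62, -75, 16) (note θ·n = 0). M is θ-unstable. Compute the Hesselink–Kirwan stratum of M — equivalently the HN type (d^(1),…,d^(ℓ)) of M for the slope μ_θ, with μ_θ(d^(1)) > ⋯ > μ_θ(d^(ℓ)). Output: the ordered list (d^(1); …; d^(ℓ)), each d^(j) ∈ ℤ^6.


Via rank(M_{q-1}∘⋯∘M_p): M ≅ I[1,2], I[1,4], I[2,2], I[5,5], I[5,6], I[6,6]^3.
μ_θ-semistable layers: μ^(1)=29; μ^(2)=16; μ^(3)=3; μ^(4)=-75

((0, 2, 0, 0, 0, 0); (1, 0, 0, 0, 0, 4); (1, 1, 1, 1, 0, 0); (0, 0, 0, 0, 2, 0))


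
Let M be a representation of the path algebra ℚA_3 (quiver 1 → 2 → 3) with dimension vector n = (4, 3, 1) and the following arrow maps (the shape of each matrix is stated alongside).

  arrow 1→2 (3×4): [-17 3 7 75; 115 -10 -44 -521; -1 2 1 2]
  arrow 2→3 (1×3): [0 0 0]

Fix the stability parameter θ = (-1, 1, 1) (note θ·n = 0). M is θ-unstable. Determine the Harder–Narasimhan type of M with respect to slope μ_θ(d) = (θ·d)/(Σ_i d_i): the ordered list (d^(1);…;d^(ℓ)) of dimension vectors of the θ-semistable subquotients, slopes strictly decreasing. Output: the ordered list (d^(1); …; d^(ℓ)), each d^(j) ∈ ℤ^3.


Via rank(M_{q-1}∘⋯∘M_p): M ≅ I[1,1], I[1,2]^3, I[3,3].
μ_θ-semistable layers: μ^(1)=1; μ^(2)=-1

((0, 3, 1); (4, 0, 0))


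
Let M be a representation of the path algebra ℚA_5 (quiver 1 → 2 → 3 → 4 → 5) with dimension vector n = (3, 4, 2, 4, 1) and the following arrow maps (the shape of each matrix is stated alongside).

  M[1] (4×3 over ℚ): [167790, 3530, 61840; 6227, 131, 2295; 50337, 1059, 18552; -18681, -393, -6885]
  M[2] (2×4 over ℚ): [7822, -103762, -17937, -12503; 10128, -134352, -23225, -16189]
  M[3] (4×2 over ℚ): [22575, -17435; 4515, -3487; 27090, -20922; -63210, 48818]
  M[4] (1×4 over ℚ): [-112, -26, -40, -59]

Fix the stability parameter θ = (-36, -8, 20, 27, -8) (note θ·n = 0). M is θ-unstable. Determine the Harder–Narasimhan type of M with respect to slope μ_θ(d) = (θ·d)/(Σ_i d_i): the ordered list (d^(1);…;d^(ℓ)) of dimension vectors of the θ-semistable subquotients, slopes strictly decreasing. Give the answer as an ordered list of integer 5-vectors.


Barcode: M ≅ I[1,1], I[1,2], I[1,3], I[2,2], I[2,4], I[4,4]^2, I[4,5]. HN layers by μ_θ (5 steps, strictly decreasing):
  μ^(1)=27; μ^(2)=20; μ^(3)=19/2; μ^(4)=-8; μ^(5)=-36

((0, 0, 0, 3, 0); (0, 0, 2, 0, 0); (0, 0, 0, 1, 1); (0, 4, 0, 0, 0); (3, 0, 0, 0, 0))


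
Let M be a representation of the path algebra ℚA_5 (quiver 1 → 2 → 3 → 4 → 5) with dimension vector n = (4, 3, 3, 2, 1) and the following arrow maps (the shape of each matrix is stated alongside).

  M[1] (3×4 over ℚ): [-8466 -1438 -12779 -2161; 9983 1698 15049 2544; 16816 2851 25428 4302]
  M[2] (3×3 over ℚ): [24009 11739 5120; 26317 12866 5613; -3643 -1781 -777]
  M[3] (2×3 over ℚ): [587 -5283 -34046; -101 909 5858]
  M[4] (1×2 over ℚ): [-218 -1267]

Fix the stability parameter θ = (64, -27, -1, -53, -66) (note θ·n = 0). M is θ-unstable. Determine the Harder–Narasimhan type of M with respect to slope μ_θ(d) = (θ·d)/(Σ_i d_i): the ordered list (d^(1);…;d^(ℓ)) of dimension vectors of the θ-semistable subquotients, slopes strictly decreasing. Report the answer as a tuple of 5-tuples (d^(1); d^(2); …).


Barcode: M ≅ I[1,1], I[1,3]^2, I[1,5], I[4,4]. HN layers by μ_θ (4 steps, strictly decreasing):
  μ^(1)=64; μ^(2)=12; μ^(3)=-83/5; μ^(4)=-53

((1, 0, 0, 0, 0); (2, 2, 2, 0, 0); (1, 1, 1, 1, 1); (0, 0, 0, 1, 0))


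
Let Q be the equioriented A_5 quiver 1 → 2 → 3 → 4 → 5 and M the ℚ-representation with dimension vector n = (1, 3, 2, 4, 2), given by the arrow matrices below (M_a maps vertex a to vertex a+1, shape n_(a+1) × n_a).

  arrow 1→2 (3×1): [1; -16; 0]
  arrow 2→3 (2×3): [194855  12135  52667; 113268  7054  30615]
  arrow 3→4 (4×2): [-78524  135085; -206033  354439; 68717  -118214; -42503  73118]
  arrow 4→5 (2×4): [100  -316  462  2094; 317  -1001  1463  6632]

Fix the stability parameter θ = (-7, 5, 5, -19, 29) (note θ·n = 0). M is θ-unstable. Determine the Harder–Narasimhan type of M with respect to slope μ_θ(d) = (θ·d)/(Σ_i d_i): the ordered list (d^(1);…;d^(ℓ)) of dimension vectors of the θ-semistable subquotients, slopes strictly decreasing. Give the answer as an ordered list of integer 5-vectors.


Barcode: M ≅ I[1,4], I[2,2], I[2,4], I[4,5]^2. HN layers by μ_θ (5 steps, strictly decreasing):
  μ^(1)=29; μ^(2)=5; μ^(3)=-3; μ^(4)=-7; μ^(5)=-19

((0, 0, 0, 0, 2); (0, 1, 0, 0, 0); (0, 2, 2, 2, 0); (1, 0, 0, 0, 0); (0, 0, 0, 2, 0))


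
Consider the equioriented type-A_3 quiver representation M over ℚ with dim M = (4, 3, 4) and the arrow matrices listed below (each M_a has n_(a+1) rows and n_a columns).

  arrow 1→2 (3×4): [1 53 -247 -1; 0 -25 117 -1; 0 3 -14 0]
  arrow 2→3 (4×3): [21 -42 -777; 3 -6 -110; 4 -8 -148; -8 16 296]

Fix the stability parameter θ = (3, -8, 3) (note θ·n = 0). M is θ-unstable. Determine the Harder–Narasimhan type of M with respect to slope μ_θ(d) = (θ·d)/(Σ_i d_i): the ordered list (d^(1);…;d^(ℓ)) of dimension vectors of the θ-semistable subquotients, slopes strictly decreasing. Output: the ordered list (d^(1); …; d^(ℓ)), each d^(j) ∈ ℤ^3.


Via rank(M_{q-1}∘⋯∘M_p): M ≅ I[1,1], I[1,2], I[1,3]^2, I[3,3]^2.
μ_θ-semistable layers: μ^(1)=3; μ^(2)=-5/2

((1, 0, 4); (3, 3, 0))


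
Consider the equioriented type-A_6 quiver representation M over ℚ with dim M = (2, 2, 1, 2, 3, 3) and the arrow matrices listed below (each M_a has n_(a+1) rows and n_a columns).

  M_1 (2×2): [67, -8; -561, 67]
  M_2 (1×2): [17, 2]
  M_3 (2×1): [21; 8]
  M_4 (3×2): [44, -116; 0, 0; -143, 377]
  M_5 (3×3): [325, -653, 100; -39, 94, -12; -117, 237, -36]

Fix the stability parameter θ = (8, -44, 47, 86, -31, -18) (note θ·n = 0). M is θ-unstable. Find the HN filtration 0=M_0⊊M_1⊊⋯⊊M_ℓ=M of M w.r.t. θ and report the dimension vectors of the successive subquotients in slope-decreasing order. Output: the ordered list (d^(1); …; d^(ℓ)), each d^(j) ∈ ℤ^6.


Via rank(M_{q-1}∘⋯∘M_p): M ≅ I[1,2], I[1,5], I[4,4], I[5,6]^2, I[6,6].
μ_θ-semistable layers: μ^(1)=86; μ^(2)=34; μ^(3)=-18; μ^(4)=-31

((0, 0, 0, 1, 0, 0); (0, 0, 1, 1, 1, 0); (2, 2, 0, 0, 0, 3); (0, 0, 0, 0, 2, 0))


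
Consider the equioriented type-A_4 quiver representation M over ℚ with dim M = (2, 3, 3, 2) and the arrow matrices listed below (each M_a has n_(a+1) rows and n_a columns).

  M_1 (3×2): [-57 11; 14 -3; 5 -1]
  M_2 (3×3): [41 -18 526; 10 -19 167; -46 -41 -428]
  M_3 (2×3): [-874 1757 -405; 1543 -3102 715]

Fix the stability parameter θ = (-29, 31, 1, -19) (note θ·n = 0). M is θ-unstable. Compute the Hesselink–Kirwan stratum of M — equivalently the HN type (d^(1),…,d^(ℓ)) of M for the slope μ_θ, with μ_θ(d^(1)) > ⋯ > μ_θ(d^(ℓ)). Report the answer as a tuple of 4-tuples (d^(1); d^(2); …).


Via rank(M_{q-1}∘⋯∘M_p): M ≅ I[1,4]^2, I[2,3].
μ_θ-semistable layers: μ^(1)=16; μ^(2)=13/3; μ^(3)=-29

((0, 1, 1, 0); (0, 2, 2, 2); (2, 0, 0, 0))


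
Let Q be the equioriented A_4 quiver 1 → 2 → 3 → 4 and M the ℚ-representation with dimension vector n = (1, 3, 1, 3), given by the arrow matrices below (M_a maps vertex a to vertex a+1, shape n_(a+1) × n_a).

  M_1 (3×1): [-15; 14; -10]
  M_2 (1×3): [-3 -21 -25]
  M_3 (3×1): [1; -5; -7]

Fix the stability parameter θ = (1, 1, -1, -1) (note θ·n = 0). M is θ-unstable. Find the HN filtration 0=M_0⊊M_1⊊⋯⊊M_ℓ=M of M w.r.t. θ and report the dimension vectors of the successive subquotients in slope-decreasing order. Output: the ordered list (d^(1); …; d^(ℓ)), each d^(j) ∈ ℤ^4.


Via rank(M_{q-1}∘⋯∘M_p): M ≅ I[1,4], I[2,2]^2, I[4,4]^2.
μ_θ-semistable layers: μ^(1)=1; μ^(2)=0; μ^(3)=-1

((0, 2, 0, 0); (1, 1, 1, 1); (0, 0, 0, 2))


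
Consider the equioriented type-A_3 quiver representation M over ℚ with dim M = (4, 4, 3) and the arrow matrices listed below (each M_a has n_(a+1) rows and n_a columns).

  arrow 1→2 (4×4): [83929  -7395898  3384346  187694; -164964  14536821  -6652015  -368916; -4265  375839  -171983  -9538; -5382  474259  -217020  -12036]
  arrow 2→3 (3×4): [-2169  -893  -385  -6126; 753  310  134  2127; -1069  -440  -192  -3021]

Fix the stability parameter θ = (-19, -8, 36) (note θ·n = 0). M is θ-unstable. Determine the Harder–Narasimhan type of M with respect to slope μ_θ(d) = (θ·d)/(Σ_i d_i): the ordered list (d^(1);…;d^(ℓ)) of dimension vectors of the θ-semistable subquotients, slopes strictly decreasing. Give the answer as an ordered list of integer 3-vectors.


Interval decomposition of M: I[1,1], I[1,2]^2, I[1,3], I[2,3], I[3,3].
HN type (ℓ=3): μ^(1)=36; μ^(2)=-8; μ^(3)=-19

((0, 0, 3); (0, 4, 0); (4, 0, 0))


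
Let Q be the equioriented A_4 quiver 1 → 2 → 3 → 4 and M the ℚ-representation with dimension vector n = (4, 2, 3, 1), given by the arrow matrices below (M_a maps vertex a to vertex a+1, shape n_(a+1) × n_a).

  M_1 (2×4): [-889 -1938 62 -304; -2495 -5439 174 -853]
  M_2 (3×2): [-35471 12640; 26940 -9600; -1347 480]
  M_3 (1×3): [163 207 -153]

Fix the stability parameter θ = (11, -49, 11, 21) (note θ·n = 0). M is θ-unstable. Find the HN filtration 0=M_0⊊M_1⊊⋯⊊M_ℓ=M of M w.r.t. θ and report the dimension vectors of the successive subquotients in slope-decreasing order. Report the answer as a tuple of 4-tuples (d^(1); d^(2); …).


Via rank(M_{q-1}∘⋯∘M_p): M ≅ I[1,1]^2, I[1,2], I[1,4], I[3,3]^2.
μ_θ-semistable layers: μ^(1)=21; μ^(2)=11; μ^(3)=-19

((0, 0, 0, 1); (2, 0, 3, 0); (2, 2, 0, 0))


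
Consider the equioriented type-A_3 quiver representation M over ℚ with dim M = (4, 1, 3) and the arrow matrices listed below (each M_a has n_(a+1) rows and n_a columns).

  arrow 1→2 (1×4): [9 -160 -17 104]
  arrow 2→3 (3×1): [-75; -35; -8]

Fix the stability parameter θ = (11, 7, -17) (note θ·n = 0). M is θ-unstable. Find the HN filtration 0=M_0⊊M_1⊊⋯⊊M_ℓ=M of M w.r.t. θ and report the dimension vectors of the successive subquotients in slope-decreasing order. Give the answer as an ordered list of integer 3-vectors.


Interval decomposition of M: I[1,1]^3, I[1,3], I[3,3]^2.
HN type (ℓ=3): μ^(1)=11; μ^(2)=1/3; μ^(3)=-17

((3, 0, 0); (1, 1, 1); (0, 0, 2))


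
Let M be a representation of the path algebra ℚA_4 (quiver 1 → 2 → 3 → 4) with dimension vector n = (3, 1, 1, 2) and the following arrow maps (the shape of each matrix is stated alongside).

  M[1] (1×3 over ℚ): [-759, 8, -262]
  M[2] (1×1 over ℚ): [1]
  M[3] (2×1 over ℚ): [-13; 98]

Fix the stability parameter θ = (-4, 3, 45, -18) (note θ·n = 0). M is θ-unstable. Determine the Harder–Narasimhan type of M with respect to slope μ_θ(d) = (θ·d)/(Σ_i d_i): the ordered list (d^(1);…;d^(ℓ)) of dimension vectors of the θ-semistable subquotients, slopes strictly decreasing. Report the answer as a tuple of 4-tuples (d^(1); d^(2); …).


Via rank(M_{q-1}∘⋯∘M_p): M ≅ I[1,1]^2, I[1,4], I[4,4].
μ_θ-semistable layers: μ^(1)=27/2; μ^(2)=3; μ^(3)=-4; μ^(4)=-18

((0, 0, 1, 1); (0, 1, 0, 0); (3, 0, 0, 0); (0, 0, 0, 1))


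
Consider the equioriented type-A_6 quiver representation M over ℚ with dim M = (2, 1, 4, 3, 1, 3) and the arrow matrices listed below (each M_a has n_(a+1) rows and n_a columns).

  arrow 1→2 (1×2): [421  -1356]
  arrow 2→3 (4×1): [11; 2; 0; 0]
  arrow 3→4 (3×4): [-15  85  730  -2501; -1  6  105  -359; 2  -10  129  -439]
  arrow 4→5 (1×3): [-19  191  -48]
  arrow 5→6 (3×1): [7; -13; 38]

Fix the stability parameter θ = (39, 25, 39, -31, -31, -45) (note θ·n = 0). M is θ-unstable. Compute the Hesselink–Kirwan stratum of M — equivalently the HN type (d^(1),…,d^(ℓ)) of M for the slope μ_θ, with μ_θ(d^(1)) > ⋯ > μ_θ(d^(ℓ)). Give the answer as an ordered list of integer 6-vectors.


Interval decomposition of M: I[1,1], I[1,4], I[3,3], I[3,4], I[3,6], I[6,6]^2.
HN type (ℓ=5): μ^(1)=39; μ^(2)=18; μ^(3)=4; μ^(4)=-17; μ^(5)=-45

((1, 0, 1, 0, 0, 0); (1, 1, 1, 1, 0, 0); (0, 0, 1, 1, 0, 0); (0, 0, 1, 1, 1, 1); (0, 0, 0, 0, 0, 2))


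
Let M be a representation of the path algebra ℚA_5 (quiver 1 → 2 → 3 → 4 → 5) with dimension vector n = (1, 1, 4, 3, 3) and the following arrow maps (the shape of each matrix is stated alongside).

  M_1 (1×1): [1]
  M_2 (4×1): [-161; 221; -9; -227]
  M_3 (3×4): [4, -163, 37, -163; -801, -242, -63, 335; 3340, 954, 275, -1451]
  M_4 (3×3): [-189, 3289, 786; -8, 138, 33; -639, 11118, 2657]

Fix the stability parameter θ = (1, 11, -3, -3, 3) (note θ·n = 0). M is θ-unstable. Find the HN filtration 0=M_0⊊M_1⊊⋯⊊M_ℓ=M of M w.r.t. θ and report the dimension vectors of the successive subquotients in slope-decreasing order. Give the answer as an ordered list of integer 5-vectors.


Barcode: M ≅ I[1,5], I[3,3], I[3,5]^2. HN layers by μ_θ (4 steps, strictly decreasing):
  μ^(1)=3; μ^(2)=5/3; μ^(3)=1; μ^(4)=-3

((0, 0, 0, 0, 3); (0, 1, 1, 1, 0); (1, 0, 0, 0, 0); (0, 0, 3, 2, 0))


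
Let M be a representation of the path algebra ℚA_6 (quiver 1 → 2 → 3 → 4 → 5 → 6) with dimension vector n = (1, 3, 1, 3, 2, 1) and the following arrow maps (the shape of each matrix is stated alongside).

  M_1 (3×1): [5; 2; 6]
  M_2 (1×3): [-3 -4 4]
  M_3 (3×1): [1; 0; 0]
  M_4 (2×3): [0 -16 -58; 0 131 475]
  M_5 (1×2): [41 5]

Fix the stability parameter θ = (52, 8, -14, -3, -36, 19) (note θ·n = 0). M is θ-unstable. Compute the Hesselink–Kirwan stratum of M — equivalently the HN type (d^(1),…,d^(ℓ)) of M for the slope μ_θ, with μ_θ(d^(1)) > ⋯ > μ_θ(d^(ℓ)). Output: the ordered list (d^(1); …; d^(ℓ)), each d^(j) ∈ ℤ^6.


Interval decomposition of M: I[1,4], I[2,2]^2, I[4,5], I[4,6].
HN type (ℓ=4): μ^(1)=19; μ^(2)=43/4; μ^(3)=8; μ^(4)=-39/2

((0, 0, 0, 0, 0, 1); (1, 1, 1, 1, 0, 0); (0, 2, 0, 0, 0, 0); (0, 0, 0, 2, 2, 0))


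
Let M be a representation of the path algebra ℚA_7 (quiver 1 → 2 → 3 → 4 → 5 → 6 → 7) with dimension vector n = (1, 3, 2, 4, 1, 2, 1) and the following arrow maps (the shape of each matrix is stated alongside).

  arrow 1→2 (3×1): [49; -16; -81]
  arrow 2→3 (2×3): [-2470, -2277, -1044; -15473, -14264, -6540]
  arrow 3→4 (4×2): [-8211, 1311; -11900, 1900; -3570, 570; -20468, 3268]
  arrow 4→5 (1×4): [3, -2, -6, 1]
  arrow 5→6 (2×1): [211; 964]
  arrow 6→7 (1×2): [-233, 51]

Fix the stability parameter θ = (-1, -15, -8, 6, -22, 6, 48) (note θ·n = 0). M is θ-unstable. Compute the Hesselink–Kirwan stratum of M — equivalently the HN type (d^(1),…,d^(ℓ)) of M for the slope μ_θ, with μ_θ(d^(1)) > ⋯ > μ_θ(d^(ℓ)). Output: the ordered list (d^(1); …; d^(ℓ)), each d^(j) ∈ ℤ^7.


Barcode: M ≅ I[1,7], I[2,2], I[2,3], I[4,4]^3, I[6,6]. HN layers by μ_θ (4 steps, strictly decreasing):
  μ^(1)=48; μ^(2)=6; μ^(3)=-8; μ^(4)=-15

((0, 0, 0, 0, 0, 0, 1); (0, 0, 0, 3, 0, 2, 0); (1, 1, 2, 1, 1, 0, 0); (0, 2, 0, 0, 0, 0, 0))


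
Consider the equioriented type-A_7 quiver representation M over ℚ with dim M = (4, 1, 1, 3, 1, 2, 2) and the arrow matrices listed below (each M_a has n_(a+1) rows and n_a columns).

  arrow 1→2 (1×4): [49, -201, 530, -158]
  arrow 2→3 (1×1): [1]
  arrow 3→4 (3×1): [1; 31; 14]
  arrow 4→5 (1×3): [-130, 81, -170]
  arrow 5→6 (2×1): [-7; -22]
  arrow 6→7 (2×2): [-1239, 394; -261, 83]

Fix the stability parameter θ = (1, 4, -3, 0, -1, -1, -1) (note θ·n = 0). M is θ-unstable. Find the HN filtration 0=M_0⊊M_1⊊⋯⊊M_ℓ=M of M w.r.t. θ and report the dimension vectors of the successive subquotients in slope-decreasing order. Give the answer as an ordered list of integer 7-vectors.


Barcode: M ≅ I[1,1]^3, I[1,7], I[4,4]^2, I[6,7]. HN layers by μ_θ (4 steps, strictly decreasing):
  μ^(1)=1; μ^(2)=0; μ^(3)=-1/7; μ^(4)=-1

((3, 0, 0, 0, 0, 0, 0); (0, 0, 0, 2, 0, 0, 0); (1, 1, 1, 1, 1, 1, 1); (0, 0, 0, 0, 0, 1, 1))


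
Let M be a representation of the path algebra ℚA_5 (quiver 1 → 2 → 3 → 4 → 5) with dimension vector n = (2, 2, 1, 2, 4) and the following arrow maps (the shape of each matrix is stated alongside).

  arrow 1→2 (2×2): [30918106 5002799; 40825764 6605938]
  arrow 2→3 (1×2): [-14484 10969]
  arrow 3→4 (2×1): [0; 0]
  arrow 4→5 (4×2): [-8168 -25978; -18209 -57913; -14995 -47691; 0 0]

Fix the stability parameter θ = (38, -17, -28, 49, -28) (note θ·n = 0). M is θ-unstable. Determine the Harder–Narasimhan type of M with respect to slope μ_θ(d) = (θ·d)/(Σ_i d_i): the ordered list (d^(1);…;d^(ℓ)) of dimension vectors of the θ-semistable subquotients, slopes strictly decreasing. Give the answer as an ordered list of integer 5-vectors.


Via rank(M_{q-1}∘⋯∘M_p): M ≅ I[1,2], I[1,3], I[4,5]^2, I[5,5]^2.
μ_θ-semistable layers: μ^(1)=21/2; μ^(2)=-7/3; μ^(3)=-28

((1, 1, 0, 2, 2); (1, 1, 1, 0, 0); (0, 0, 0, 0, 2))


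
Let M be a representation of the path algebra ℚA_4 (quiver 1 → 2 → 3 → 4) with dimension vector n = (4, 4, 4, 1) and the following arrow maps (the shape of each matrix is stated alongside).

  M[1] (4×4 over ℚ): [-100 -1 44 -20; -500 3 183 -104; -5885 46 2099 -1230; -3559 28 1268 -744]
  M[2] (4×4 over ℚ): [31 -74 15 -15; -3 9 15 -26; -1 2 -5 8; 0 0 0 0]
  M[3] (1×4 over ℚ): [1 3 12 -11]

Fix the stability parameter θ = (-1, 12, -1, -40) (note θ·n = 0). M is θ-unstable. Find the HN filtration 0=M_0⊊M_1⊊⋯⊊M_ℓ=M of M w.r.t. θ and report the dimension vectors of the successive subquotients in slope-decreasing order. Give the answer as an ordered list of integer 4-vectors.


Barcode: M ≅ I[1,2], I[1,3]^2, I[1,4], I[3,3]. HN layers by μ_θ (4 steps, strictly decreasing):
  μ^(1)=12; μ^(2)=11/2; μ^(3)=-1; μ^(4)=-15/2

((0, 1, 0, 0); (0, 2, 2, 0); (3, 0, 1, 0); (1, 1, 1, 1))


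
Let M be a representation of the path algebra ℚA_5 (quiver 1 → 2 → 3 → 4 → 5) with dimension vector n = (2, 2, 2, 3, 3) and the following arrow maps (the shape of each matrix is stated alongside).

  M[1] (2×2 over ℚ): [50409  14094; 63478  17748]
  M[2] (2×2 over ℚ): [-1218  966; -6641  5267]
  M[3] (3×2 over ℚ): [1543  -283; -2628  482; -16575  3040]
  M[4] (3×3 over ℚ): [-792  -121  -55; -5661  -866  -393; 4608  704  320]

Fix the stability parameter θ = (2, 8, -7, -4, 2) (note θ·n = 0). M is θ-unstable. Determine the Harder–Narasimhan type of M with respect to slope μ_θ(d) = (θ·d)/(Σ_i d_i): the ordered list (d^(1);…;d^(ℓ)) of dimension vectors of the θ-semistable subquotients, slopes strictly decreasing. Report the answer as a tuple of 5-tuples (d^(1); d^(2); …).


Interval decomposition of M: I[1,1], I[1,5], I[2,2], I[3,5], I[4,4], I[5,5].
HN type (ℓ=5): μ^(1)=8; μ^(2)=2; μ^(3)=-1/4; μ^(4)=-4; μ^(5)=-7

((0, 1, 0, 0, 0); (1, 0, 0, 0, 3); (1, 1, 1, 1, 0); (0, 0, 0, 2, 0); (0, 0, 1, 0, 0))


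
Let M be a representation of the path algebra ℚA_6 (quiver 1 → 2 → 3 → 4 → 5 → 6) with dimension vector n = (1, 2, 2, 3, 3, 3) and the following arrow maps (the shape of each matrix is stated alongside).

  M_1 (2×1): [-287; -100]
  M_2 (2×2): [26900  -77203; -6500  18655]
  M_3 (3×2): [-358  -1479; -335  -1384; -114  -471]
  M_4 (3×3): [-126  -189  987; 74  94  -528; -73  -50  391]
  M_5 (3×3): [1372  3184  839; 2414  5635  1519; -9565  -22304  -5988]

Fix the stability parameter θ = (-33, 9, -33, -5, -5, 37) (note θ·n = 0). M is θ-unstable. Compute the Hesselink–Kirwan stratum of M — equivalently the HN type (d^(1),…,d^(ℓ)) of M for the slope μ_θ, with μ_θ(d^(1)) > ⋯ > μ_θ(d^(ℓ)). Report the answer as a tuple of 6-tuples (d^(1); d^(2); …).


Barcode: M ≅ I[1,2], I[2,4], I[3,6], I[4,6], I[5,6]. HN layers by μ_θ (5 steps, strictly decreasing):
  μ^(1)=37; μ^(2)=9; μ^(3)=-5; μ^(4)=-12; μ^(5)=-33

((0, 0, 0, 0, 0, 3); (0, 1, 0, 0, 0, 0); (0, 0, 0, 3, 3, 0); (0, 1, 1, 0, 0, 0); (1, 0, 1, 0, 0, 0))


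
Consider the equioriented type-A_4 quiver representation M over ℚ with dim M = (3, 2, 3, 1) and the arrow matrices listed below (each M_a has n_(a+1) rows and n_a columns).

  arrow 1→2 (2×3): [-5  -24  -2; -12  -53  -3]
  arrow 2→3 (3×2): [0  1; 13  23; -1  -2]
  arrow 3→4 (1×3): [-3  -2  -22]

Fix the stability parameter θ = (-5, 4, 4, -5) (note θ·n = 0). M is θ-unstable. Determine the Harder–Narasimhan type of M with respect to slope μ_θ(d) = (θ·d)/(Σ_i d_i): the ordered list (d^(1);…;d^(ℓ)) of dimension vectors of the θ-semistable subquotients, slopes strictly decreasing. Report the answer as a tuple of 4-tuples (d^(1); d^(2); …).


Via rank(M_{q-1}∘⋯∘M_p): M ≅ I[1,1], I[1,3], I[1,4], I[3,3].
μ_θ-semistable layers: μ^(1)=4; μ^(2)=1; μ^(3)=-5

((0, 1, 2, 0); (0, 1, 1, 1); (3, 0, 0, 0))


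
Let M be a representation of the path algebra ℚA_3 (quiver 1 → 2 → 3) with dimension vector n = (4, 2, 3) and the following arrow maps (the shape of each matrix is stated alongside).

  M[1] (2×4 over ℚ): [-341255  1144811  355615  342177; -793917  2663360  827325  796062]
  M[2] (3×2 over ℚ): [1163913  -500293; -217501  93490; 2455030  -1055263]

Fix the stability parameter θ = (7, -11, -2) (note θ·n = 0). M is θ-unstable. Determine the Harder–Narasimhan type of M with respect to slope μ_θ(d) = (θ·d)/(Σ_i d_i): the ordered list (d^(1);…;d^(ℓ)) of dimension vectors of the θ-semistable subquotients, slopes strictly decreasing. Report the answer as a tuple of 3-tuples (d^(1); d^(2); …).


Via rank(M_{q-1}∘⋯∘M_p): M ≅ I[1,1]^2, I[1,3]^2, I[3,3].
μ_θ-semistable layers: μ^(1)=7; μ^(2)=-2

((2, 0, 0); (2, 2, 3))


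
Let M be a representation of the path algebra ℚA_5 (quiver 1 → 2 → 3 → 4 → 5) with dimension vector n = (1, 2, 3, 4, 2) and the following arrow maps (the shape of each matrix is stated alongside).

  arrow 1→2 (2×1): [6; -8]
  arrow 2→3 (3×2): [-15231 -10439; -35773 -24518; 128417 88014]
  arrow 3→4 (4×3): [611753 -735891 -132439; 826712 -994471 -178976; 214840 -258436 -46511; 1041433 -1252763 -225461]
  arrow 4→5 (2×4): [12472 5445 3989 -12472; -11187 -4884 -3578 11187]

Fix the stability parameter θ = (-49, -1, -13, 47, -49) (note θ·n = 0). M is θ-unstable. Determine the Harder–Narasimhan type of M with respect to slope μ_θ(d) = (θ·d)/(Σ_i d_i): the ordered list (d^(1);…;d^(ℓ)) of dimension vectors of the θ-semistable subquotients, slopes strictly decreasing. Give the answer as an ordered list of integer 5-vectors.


Interval decomposition of M: I[1,4], I[2,4], I[3,5], I[4,5].
HN type (ℓ=5): μ^(1)=47; μ^(2)=-1; μ^(3)=-7; μ^(4)=-13; μ^(5)=-49

((0, 0, 0, 2, 0); (0, 0, 0, 2, 2); (0, 2, 2, 0, 0); (0, 0, 1, 0, 0); (1, 0, 0, 0, 0))


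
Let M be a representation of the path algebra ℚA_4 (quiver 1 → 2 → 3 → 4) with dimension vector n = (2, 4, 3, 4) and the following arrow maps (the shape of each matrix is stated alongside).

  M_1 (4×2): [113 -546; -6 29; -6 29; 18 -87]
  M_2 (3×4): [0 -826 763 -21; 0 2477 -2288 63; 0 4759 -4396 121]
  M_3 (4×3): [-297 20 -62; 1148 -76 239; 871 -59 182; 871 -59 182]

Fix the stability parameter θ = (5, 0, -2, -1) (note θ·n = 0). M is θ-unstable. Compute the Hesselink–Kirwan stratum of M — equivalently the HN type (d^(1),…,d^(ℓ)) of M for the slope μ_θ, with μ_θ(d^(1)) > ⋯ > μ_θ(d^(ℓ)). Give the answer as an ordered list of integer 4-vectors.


Via rank(M_{q-1}∘⋯∘M_p): M ≅ I[1,2]^2, I[2,4]^2, I[3,4], I[4,4].
μ_θ-semistable layers: μ^(1)=5/2; μ^(2)=-1; μ^(3)=-2

((2, 2, 0, 0); (0, 2, 2, 4); (0, 0, 1, 0))


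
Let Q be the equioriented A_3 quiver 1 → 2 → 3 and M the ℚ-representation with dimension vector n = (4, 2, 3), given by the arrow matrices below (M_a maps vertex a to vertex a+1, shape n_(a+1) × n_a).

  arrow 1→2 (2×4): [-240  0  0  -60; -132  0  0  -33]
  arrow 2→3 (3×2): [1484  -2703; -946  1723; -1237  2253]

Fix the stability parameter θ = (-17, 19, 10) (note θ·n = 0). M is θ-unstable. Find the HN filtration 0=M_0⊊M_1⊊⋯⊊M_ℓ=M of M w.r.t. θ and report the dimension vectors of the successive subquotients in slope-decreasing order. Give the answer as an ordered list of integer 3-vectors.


Via rank(M_{q-1}∘⋯∘M_p): M ≅ I[1,1]^3, I[1,3], I[2,3], I[3,3].
μ_θ-semistable layers: μ^(1)=29/2; μ^(2)=10; μ^(3)=-17

((0, 2, 2); (0, 0, 1); (4, 0, 0))


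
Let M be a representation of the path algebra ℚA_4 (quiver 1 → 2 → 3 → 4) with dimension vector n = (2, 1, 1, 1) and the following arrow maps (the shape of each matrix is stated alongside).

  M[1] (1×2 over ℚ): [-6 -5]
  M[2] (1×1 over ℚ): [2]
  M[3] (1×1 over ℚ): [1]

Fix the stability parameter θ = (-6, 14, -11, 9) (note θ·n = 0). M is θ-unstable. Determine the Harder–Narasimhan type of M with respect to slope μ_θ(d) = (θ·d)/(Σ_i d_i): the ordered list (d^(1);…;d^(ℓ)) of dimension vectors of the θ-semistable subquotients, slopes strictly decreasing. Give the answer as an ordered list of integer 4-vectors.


Interval decomposition of M: I[1,1], I[1,4].
HN type (ℓ=3): μ^(1)=9; μ^(2)=3/2; μ^(3)=-6

((0, 0, 0, 1); (0, 1, 1, 0); (2, 0, 0, 0))


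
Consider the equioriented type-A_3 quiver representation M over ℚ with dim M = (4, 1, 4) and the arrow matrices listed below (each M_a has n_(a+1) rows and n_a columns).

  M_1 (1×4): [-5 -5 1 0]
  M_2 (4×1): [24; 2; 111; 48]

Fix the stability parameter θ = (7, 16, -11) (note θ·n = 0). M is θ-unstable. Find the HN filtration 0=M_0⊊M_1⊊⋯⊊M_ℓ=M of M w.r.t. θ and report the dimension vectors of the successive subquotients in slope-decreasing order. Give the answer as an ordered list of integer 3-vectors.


Via rank(M_{q-1}∘⋯∘M_p): M ≅ I[1,1]^3, I[1,3], I[3,3]^3.
μ_θ-semistable layers: μ^(1)=7; μ^(2)=4; μ^(3)=-11

((3, 0, 0); (1, 1, 1); (0, 0, 3))


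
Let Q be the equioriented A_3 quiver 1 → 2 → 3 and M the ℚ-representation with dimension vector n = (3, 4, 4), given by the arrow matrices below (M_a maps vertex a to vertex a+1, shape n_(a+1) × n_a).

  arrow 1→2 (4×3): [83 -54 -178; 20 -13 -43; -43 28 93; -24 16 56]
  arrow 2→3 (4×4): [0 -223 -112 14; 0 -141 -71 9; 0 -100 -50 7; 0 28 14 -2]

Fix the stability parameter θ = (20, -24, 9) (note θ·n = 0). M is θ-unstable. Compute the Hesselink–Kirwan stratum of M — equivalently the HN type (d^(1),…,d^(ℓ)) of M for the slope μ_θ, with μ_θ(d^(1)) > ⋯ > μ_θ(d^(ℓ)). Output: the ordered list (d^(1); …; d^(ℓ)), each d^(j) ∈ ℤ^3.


Interval decomposition of M: I[1,2], I[1,3]^2, I[2,3], I[3,3].
HN type (ℓ=3): μ^(1)=9; μ^(2)=-2; μ^(3)=-24

((0, 0, 4); (3, 3, 0); (0, 1, 0))


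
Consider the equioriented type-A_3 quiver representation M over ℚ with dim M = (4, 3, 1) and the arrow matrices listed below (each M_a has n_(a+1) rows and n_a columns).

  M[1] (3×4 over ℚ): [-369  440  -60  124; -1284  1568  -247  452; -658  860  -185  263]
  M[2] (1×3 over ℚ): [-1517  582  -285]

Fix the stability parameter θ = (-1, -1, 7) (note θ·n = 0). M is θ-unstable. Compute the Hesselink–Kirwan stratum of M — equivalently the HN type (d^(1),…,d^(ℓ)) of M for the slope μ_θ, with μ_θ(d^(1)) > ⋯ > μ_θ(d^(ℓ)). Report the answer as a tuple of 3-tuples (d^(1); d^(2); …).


Barcode: M ≅ I[1,1], I[1,2]^2, I[1,3]. HN layers by μ_θ (2 steps, strictly decreasing):
  μ^(1)=7; μ^(2)=-1

((0, 0, 1); (4, 3, 0))


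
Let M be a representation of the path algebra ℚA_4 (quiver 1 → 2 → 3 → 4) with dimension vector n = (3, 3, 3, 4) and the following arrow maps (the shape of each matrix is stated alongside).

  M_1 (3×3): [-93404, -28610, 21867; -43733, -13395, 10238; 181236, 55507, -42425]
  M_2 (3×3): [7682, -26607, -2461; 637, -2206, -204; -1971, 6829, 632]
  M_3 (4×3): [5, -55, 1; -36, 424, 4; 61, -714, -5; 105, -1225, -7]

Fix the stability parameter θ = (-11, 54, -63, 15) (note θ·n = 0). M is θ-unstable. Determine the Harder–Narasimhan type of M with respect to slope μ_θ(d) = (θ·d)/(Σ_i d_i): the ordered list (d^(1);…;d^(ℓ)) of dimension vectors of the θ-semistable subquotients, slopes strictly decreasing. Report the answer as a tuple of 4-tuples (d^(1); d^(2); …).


Interval decomposition of M: I[1,3], I[1,4]^2, I[4,4]^2.
HN type (ℓ=3): μ^(1)=15; μ^(2)=-9/2; μ^(3)=-11

((0, 0, 0, 4); (0, 3, 3, 0); (3, 0, 0, 0))


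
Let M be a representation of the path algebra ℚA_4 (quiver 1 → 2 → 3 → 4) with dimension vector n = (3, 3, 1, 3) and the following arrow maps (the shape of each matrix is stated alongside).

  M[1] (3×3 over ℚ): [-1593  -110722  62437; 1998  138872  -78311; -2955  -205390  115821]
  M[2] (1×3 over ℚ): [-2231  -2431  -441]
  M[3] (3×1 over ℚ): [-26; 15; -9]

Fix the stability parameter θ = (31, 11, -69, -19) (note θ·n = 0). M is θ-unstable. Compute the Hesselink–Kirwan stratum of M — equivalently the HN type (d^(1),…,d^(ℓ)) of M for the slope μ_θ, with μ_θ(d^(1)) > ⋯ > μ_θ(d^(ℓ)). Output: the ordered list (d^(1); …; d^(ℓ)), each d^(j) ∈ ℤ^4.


Barcode: M ≅ I[1,1], I[1,2], I[1,4], I[2,2], I[4,4]^2. HN layers by μ_θ (5 steps, strictly decreasing):
  μ^(1)=31; μ^(2)=21; μ^(3)=11; μ^(4)=-23/2; μ^(5)=-19

((1, 0, 0, 0); (1, 1, 0, 0); (0, 1, 0, 0); (1, 1, 1, 1); (0, 0, 0, 2))


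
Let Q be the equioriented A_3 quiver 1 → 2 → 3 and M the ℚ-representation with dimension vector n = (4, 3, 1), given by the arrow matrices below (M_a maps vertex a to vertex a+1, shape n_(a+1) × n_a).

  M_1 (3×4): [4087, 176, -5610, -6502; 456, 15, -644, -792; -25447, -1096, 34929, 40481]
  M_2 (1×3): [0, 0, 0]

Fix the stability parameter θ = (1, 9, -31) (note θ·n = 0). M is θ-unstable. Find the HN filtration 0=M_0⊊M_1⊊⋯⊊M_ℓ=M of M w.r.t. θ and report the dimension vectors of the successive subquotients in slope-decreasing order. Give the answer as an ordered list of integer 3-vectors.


Via rank(M_{q-1}∘⋯∘M_p): M ≅ I[1,1], I[1,2]^3, I[3,3].
μ_θ-semistable layers: μ^(1)=9; μ^(2)=1; μ^(3)=-31

((0, 3, 0); (4, 0, 0); (0, 0, 1))


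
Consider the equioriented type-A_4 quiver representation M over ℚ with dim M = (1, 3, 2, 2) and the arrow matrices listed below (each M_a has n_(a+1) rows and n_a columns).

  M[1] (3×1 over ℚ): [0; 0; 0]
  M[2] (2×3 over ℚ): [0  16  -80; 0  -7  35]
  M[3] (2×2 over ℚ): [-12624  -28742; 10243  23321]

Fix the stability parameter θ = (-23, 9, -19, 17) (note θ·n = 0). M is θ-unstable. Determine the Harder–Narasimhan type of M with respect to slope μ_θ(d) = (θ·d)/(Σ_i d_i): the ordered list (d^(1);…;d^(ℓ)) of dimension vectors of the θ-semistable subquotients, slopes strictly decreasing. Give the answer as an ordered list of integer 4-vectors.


Via rank(M_{q-1}∘⋯∘M_p): M ≅ I[1,1], I[2,2]^2, I[2,4], I[3,4].
μ_θ-semistable layers: μ^(1)=17; μ^(2)=9; μ^(3)=-5; μ^(4)=-19; μ^(5)=-23

((0, 0, 0, 2); (0, 2, 0, 0); (0, 1, 1, 0); (0, 0, 1, 0); (1, 0, 0, 0))


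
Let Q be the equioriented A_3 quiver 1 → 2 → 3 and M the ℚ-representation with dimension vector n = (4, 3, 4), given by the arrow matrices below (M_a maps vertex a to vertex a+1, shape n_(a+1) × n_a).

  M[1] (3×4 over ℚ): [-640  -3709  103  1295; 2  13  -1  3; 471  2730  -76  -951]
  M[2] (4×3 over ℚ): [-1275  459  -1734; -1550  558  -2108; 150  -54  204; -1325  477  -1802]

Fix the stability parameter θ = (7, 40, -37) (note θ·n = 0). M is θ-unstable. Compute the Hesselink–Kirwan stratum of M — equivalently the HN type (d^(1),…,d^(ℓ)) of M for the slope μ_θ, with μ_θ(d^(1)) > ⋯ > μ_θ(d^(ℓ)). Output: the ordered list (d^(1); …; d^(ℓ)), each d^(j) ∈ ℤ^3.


Interval decomposition of M: I[1,1], I[1,2]^2, I[1,3], I[3,3]^3.
HN type (ℓ=4): μ^(1)=40; μ^(2)=7; μ^(3)=10/3; μ^(4)=-37

((0, 2, 0); (3, 0, 0); (1, 1, 1); (0, 0, 3))


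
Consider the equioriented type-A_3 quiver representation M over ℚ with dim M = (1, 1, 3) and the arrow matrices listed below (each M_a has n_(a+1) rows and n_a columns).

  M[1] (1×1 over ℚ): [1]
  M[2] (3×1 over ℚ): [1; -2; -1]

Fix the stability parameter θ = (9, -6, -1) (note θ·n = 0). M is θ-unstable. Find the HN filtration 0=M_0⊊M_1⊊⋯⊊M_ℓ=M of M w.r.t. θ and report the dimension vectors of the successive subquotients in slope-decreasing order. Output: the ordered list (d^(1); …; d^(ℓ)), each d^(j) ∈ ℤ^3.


Barcode: M ≅ I[1,3], I[3,3]^2. HN layers by μ_θ (2 steps, strictly decreasing):
  μ^(1)=2/3; μ^(2)=-1

((1, 1, 1); (0, 0, 2))
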